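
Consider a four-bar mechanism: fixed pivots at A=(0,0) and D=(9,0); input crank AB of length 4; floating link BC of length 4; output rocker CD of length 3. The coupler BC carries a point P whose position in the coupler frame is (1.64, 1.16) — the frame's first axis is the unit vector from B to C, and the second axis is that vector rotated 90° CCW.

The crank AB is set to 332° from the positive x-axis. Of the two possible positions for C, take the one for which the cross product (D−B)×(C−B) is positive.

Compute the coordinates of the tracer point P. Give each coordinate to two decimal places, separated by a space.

3.77 0.12

A=(0,0), D=(9.00,0)
B = A + 4.00·(cos332°, sin332°) = (3.5318, -1.8779)
|BD| = 5.7817
circle(B,4.00) ∩ circle(D,3.00): a=3.4962, h=1.9433
  candidates: C₊=(6.2072,1.0957) cross=11.236; C₋=(7.4696,-2.5803) cross=-11.236
  mode + wants cross > 0 → take C=(6.2072,1.0957) (cross=11.236)
ex = (C−B)/|BC| = (0.6689,0.7434); ey = (-0.7434,0.6689)
P = B + 1.64·ex + 1.16·ey = (3.7664,0.1171)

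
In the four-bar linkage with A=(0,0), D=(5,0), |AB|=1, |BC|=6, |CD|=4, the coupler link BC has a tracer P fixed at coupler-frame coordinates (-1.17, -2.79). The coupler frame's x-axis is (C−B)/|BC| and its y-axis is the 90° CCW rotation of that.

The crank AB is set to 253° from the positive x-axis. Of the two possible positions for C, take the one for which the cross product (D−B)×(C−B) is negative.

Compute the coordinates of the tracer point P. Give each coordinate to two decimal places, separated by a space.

A=(0,0), D=(5.00,0)
B = A + 1.00·(cos253°, sin253°) = (-0.2924, -0.9563)
|BD| = 5.3781
circle(B,6.00) ∩ circle(D,4.00): a=4.5484, h=3.9130
  candidates: C₊=(3.4878,3.7031) cross=21.045; C₋=(4.8794,-3.9982) cross=-21.045
  mode - wants cross < 0 → take C=(4.8794,-3.9982) (cross=-21.045)
ex = (C−B)/|BC| = (0.8620,-0.5070); ey = (0.5070,0.8620)
P = B + -1.17·ex + -2.79·ey = (-2.7153,-2.7680)

-2.72 -2.77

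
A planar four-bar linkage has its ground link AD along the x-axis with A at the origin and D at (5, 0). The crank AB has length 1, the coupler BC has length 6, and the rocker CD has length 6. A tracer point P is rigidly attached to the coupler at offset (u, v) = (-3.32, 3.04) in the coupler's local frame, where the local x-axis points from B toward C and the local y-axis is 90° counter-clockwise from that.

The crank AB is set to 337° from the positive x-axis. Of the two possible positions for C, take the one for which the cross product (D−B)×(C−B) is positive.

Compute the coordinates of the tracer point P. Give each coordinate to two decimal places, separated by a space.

A=(0,0), D=(5.00,0)
B = A + 1.00·(cos337°, sin337°) = (0.9205, -0.3907)
|BD| = 4.0982
circle(B,6.00) ∩ circle(D,6.00): a=2.0491, h=5.6393
  candidates: C₊=(2.4226,5.4182) cross=23.111; C₋=(3.4979,-5.8089) cross=-23.111
  mode + wants cross > 0 → take C=(2.4226,5.4182) (cross=23.111)
ex = (C−B)/|BC| = (0.2503,0.9682); ey = (-0.9682,0.2503)
P = B + -3.32·ex + 3.04·ey = (-2.8538,-2.8440)

-2.85 -2.84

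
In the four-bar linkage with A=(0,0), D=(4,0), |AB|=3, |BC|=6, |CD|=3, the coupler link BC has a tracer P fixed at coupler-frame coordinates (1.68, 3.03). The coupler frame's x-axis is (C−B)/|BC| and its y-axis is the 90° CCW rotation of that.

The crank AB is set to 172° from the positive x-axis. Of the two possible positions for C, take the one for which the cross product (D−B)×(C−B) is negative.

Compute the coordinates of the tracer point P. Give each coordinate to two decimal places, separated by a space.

A=(0,0), D=(4.00,0)
B = A + 3.00·(cos172°, sin172°) = (-2.9708, 0.4175)
|BD| = 6.9833
circle(B,6.00) ∩ circle(D,3.00): a=5.4248, h=2.5634
  candidates: C₊=(2.5976,2.6520) cross=17.901; C₋=(2.2911,-2.4657) cross=-17.901
  mode - wants cross < 0 → take C=(2.2911,-2.4657) (cross=-17.901)
ex = (C−B)/|BC| = (0.8770,-0.4805); ey = (0.4805,0.8770)
P = B + 1.68·ex + 3.03·ey = (-0.0415,2.2675)

-0.04 2.27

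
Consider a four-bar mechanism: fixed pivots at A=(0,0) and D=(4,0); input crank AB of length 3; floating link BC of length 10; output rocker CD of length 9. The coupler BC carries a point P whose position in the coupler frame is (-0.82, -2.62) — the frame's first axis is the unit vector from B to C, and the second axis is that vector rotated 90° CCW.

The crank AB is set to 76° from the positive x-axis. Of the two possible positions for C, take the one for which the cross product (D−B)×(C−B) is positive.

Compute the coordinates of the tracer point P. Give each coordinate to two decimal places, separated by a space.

A=(0,0), D=(4.00,0)
B = A + 3.00·(cos76°, sin76°) = (0.7258, 2.9109)
|BD| = 4.3811
circle(B,10.00) ∩ circle(D,9.00): a=4.3590, h=9.0000
  candidates: C₊=(9.9632,6.7409) cross=39.430; C₋=(-1.9963,-6.7115) cross=-39.430
  mode + wants cross > 0 → take C=(9.9632,6.7409) (cross=39.430)
ex = (C−B)/|BC| = (0.9237,0.3830); ey = (-0.3830,0.9237)
P = B + -0.82·ex + -2.62·ey = (0.9718,0.1766)

0.97 0.18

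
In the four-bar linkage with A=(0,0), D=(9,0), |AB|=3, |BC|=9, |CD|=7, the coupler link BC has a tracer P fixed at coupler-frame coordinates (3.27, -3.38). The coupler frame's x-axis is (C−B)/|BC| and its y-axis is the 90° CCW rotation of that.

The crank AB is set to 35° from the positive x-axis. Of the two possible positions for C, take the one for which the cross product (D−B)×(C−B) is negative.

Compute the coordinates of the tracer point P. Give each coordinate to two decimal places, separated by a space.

A=(0,0), D=(9.00,0)
B = A + 3.00·(cos35°, sin35°) = (2.4575, 1.7207)
|BD| = 6.7650
circle(B,9.00) ∩ circle(D,7.00): a=5.7476, h=6.9257
  candidates: C₊=(9.7776,6.9567) cross=46.852; C₋=(6.2545,-6.4391) cross=-46.852
  mode - wants cross < 0 → take C=(6.2545,-6.4391) (cross=-46.852)
ex = (C−B)/|BC| = (0.4219,-0.9066); ey = (0.9066,0.4219)
P = B + 3.27·ex + -3.38·ey = (0.7726,-2.6700)

0.77 -2.67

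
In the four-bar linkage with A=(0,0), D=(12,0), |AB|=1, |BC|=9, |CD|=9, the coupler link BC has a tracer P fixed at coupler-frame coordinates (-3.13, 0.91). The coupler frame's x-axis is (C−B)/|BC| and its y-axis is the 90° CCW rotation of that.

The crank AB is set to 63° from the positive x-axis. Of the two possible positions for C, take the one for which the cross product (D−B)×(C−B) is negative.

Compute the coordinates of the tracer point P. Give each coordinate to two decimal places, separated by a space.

A=(0,0), D=(12.00,0)
B = A + 1.00·(cos63°, sin63°) = (0.4540, 0.8910)
|BD| = 11.5803
circle(B,9.00) ∩ circle(D,9.00): a=5.7902, h=6.8901
  candidates: C₊=(6.7571,7.3152) cross=79.790; C₋=(5.6969,-6.4242) cross=-79.790
  mode - wants cross < 0 → take C=(5.6969,-6.4242) (cross=-79.790)
ex = (C−B)/|BC| = (0.5825,-0.8128); ey = (0.8128,0.5825)
P = B + -3.13·ex + 0.91·ey = (-0.6297,3.9652)

-0.63 3.97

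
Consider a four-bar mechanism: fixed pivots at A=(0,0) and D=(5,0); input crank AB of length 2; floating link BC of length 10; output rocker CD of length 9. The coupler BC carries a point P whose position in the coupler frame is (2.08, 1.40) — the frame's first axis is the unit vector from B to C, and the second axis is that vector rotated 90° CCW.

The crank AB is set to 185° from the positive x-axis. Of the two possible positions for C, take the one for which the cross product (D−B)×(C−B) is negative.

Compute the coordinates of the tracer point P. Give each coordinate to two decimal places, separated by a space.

A=(0,0), D=(5.00,0)
B = A + 2.00·(cos185°, sin185°) = (-1.9924, -0.1743)
|BD| = 6.9946
circle(B,10.00) ∩ circle(D,9.00): a=4.8555, h=8.7421
  candidates: C₊=(2.6437,8.6861) cross=61.147; C₋=(3.0794,-8.7927) cross=-61.147
  mode - wants cross < 0 → take C=(3.0794,-8.7927) (cross=-61.147)
ex = (C−B)/|BC| = (0.5072,-0.8618); ey = (0.8618,0.5072)
P = B + 2.08·ex + 1.40·ey = (0.2691,-1.2569)

0.27 -1.26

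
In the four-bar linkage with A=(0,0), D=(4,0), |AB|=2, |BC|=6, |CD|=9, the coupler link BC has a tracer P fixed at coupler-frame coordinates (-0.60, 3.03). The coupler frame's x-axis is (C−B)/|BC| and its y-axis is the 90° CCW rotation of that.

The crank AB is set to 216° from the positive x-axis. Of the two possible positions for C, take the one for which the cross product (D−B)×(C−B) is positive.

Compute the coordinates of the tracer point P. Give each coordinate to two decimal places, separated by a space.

A=(0,0), D=(4.00,0)
B = A + 2.00·(cos216°, sin216°) = (-1.6180, -1.1756)
|BD| = 5.7397
circle(B,6.00) ∩ circle(D,9.00): a=-1.0502, h=5.9074
  candidates: C₊=(-3.8559,4.3915) cross=33.907; C₋=(-1.4361,-7.1728) cross=-33.907
  mode + wants cross > 0 → take C=(-3.8559,4.3915) (cross=33.907)
ex = (C−B)/|BC| = (-0.3730,0.9278); ey = (-0.9278,-0.3730)
P = B + -0.60·ex + 3.03·ey = (-4.2056,-2.8624)

-4.21 -2.86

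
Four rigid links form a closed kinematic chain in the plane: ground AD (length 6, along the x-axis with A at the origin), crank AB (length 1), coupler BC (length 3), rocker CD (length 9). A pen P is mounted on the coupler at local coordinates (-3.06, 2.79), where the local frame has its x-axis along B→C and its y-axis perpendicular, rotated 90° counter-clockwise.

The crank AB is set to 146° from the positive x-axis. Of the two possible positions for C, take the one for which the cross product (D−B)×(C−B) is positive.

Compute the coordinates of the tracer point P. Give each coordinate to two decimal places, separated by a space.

-1.51 -3.53

A=(0,0), D=(6.00,0)
B = A + 1.00·(cos146°, sin146°) = (-0.8290, 0.5592)
|BD| = 6.8519
circle(B,3.00) ∩ circle(D,9.00): a=-1.8281, h=2.3787
  candidates: C₊=(-2.4569,3.0791) cross=16.298; C₋=(-2.8451,-1.6624) cross=-16.298
  mode + wants cross > 0 → take C=(-2.4569,3.0791) (cross=16.298)
ex = (C−B)/|BC| = (-0.5426,0.8400); ey = (-0.8400,-0.5426)
P = B + -3.06·ex + 2.79·ey = (-1.5122,-3.5250)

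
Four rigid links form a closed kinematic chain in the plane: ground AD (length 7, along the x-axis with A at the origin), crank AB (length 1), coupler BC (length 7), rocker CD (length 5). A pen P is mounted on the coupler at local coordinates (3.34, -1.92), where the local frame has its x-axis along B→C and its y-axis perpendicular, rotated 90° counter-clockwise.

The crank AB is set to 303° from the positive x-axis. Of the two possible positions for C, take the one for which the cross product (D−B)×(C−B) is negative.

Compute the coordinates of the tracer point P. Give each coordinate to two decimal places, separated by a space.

2.13 -4.35

A=(0,0), D=(7.00,0)
B = A + 1.00·(cos303°, sin303°) = (0.5446, -0.8387)
|BD| = 6.5096
circle(B,7.00) ∩ circle(D,5.00): a=5.0982, h=4.7967
  candidates: C₊=(4.9824,4.5749) cross=31.224; C₋=(6.2184,-4.9385) cross=-31.224
  mode - wants cross < 0 → take C=(6.2184,-4.9385) (cross=-31.224)
ex = (C−B)/|BC| = (0.8105,-0.5857); ey = (0.5857,0.8105)
P = B + 3.34·ex + -1.92·ey = (2.1273,-4.3511)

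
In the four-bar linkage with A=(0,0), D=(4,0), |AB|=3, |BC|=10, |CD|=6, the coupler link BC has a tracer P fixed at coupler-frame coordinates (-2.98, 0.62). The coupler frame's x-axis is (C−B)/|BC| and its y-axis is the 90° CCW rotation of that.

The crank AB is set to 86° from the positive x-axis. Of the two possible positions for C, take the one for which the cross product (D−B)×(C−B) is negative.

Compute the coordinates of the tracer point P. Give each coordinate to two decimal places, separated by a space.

A=(0,0), D=(4.00,0)
B = A + 3.00·(cos86°, sin86°) = (0.2093, 2.9927)
|BD| = 4.8297
circle(B,10.00) ∩ circle(D,6.00): a=9.0405, h=4.2742
  candidates: C₊=(9.9535,0.7455) cross=20.643; C₋=(4.6565,-5.9640) cross=-20.643
  mode - wants cross < 0 → take C=(4.6565,-5.9640) (cross=-20.643)
ex = (C−B)/|BC| = (0.4447,-0.8957); ey = (0.8957,0.4447)
P = B + -2.98·ex + 0.62·ey = (-0.5607,5.9375)

-0.56 5.94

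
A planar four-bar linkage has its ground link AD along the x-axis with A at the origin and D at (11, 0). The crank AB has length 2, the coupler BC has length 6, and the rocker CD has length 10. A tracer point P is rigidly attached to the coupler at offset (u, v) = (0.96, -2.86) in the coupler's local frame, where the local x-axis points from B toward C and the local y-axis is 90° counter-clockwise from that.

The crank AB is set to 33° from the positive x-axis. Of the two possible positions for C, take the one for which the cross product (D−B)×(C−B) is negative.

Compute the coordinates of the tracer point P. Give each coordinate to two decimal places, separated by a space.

A=(0,0), D=(11.00,0)
B = A + 2.00·(cos33°, sin33°) = (1.6773, 1.0893)
|BD| = 9.3861
circle(B,6.00) ∩ circle(D,10.00): a=1.2837, h=5.8611
  candidates: C₊=(3.6326,6.7618) cross=55.012; C₋=(2.2722,-4.8812) cross=-55.012
  mode - wants cross < 0 → take C=(2.2722,-4.8812) (cross=-55.012)
ex = (C−B)/|BC| = (0.0991,-0.9951); ey = (0.9951,0.0991)
P = B + 0.96·ex + -2.86·ey = (-1.0734,-0.1495)

-1.07 -0.15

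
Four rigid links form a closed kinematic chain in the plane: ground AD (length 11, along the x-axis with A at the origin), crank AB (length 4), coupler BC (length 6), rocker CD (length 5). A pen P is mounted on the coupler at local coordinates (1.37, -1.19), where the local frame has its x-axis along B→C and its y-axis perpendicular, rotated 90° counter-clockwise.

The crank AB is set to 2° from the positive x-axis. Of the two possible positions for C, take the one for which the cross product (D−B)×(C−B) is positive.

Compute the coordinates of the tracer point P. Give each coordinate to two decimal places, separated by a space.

A=(0,0), D=(11.00,0)
B = A + 4.00·(cos2°, sin2°) = (3.9976, 0.1396)
|BD| = 7.0038
circle(B,6.00) ∩ circle(D,5.00): a=4.2872, h=4.1976
  candidates: C₊=(8.3676,4.2509) cross=29.399; C₋=(8.2002,-4.1426) cross=-29.399
  mode + wants cross > 0 → take C=(8.3676,4.2509) (cross=29.399)
ex = (C−B)/|BC| = (0.7283,0.6852); ey = (-0.6852,0.7283)
P = B + 1.37·ex + -1.19·ey = (5.8108,0.2116)

5.81 0.21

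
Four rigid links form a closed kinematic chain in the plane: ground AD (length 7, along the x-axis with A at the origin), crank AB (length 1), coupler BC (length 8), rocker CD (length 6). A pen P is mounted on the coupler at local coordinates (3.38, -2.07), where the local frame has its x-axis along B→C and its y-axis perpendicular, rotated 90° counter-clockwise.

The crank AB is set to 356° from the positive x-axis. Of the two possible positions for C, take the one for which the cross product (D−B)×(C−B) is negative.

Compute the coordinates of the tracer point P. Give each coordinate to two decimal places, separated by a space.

1.75 -3.96

A=(0,0), D=(7.00,0)
B = A + 1.00·(cos356°, sin356°) = (0.9976, -0.0698)
|BD| = 6.0028
circle(B,8.00) ∩ circle(D,6.00): a=5.3336, h=5.9626
  candidates: C₊=(6.2616,5.9544) cross=35.792; C₋=(6.4001,-5.9699) cross=-35.792
  mode - wants cross < 0 → take C=(6.4001,-5.9699) (cross=-35.792)
ex = (C−B)/|BC| = (0.6753,-0.7375); ey = (0.7375,0.6753)
P = B + 3.38·ex + -2.07·ey = (1.7535,-3.9605)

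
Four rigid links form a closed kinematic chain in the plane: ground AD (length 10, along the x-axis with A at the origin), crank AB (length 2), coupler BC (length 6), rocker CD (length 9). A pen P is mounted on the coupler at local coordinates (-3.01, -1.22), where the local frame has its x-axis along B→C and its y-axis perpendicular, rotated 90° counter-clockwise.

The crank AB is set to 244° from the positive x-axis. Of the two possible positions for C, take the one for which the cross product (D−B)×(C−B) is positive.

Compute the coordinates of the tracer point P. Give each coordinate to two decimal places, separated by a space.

A=(0,0), D=(10.00,0)
B = A + 2.00·(cos244°, sin244°) = (-0.8767, -1.7976)
|BD| = 11.0243
circle(B,6.00) ∩ circle(D,9.00): a=3.4712, h=4.8940
  candidates: C₊=(1.7500,3.5969) cross=53.952; C₋=(3.3460,-6.0600) cross=-53.952
  mode + wants cross > 0 → take C=(1.7500,3.5969) (cross=53.952)
ex = (C−B)/|BC| = (0.4378,0.8991); ey = (-0.8991,0.4378)
P = B + -3.01·ex + -1.22·ey = (-1.0976,-5.0379)

-1.10 -5.04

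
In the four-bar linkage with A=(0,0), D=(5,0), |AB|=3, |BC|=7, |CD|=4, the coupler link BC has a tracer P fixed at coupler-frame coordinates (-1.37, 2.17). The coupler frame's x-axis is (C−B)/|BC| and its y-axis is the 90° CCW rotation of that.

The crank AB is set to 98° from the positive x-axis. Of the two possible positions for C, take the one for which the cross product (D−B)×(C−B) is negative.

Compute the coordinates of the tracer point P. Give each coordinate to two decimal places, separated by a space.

0.91 5.17

A=(0,0), D=(5.00,0)
B = A + 3.00·(cos98°, sin98°) = (-0.4175, 2.9708)
|BD| = 6.1786
circle(B,7.00) ∩ circle(D,4.00): a=5.7598, h=3.9780
  candidates: C₊=(6.5455,3.6894) cross=24.579; C₋=(2.7201,-3.2866) cross=-24.579
  mode - wants cross < 0 → take C=(2.7201,-3.2866) (cross=-24.579)
ex = (C−B)/|BC| = (0.4482,-0.8939); ey = (0.8939,0.4482)
P = B + -1.37·ex + 2.17·ey = (0.9082,5.1681)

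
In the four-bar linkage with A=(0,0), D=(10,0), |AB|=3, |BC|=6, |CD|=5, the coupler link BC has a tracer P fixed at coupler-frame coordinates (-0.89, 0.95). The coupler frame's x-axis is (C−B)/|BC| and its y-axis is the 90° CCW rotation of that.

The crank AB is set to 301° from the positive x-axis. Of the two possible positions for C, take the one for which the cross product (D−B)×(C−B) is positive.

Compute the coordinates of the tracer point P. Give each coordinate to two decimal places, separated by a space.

A=(0,0), D=(10.00,0)
B = A + 3.00·(cos301°, sin301°) = (1.5451, -2.5715)
|BD| = 8.8373
circle(B,6.00) ∩ circle(D,5.00): a=5.0410, h=3.2540
  candidates: C₊=(5.4211,2.0085) cross=28.756; C₋=(7.3148,-4.2178) cross=-28.756
  mode + wants cross > 0 → take C=(5.4211,2.0085) (cross=28.756)
ex = (C−B)/|BC| = (0.6460,0.7633); ey = (-0.7633,0.6460)
P = B + -0.89·ex + 0.95·ey = (0.2450,-2.6372)

0.25 -2.64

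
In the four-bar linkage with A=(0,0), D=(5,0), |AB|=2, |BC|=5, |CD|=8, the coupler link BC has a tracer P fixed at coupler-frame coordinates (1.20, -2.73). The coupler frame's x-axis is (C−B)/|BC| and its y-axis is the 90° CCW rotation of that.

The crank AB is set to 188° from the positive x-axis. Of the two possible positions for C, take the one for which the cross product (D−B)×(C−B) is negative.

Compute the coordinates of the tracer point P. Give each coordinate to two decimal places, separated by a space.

A=(0,0), D=(5.00,0)
B = A + 2.00·(cos188°, sin188°) = (-1.9805, -0.2783)
|BD| = 6.9861
circle(B,5.00) ∩ circle(D,8.00): a=0.7018, h=4.9505
  candidates: C₊=(-1.4766,4.6962) cross=34.585; C₋=(-1.0821,-5.1970) cross=-34.585
  mode - wants cross < 0 → take C=(-1.0821,-5.1970) (cross=-34.585)
ex = (C−B)/|BC| = (0.1797,-0.9837); ey = (0.9837,0.1797)
P = B + 1.20·ex + -2.73·ey = (-4.4505,-1.9494)

-4.45 -1.95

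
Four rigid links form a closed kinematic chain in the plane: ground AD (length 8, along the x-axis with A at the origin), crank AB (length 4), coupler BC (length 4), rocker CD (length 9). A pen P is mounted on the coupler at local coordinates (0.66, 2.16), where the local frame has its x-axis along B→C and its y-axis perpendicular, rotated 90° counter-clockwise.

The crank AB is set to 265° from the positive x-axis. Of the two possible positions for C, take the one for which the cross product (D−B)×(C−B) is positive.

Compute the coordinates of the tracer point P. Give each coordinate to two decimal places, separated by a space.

A=(0,0), D=(8.00,0)
B = A + 4.00·(cos265°, sin265°) = (-0.3486, -3.9848)
|BD| = 9.2508
circle(B,4.00) ∩ circle(D,9.00): a=1.1122, h=3.8423
  candidates: C₊=(-0.9999,-0.0382) cross=35.544; C₋=(2.3102,-6.9732) cross=-35.544
  mode + wants cross > 0 → take C=(-0.9999,-0.0382) (cross=35.544)
ex = (C−B)/|BC| = (-0.1628,0.9867); ey = (-0.9867,-0.1628)
P = B + 0.66·ex + 2.16·ey = (-2.5873,-3.6853)

-2.59 -3.69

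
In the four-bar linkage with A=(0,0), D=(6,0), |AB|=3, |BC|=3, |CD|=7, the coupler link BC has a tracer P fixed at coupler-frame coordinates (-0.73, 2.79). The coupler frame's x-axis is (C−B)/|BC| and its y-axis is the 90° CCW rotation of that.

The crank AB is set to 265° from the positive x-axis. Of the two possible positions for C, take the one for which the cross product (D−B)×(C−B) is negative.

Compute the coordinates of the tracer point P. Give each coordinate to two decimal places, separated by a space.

A=(0,0), D=(6.00,0)
B = A + 3.00·(cos265°, sin265°) = (-0.2615, -2.9886)
|BD| = 6.9381
circle(B,3.00) ∩ circle(D,7.00): a=0.5864, h=2.9421
  candidates: C₊=(-0.9995,-0.0808) cross=20.413; C₋=(1.5351,-5.3912) cross=-20.413
  mode - wants cross < 0 → take C=(1.5351,-5.3912) (cross=-20.413)
ex = (C−B)/|BC| = (0.5989,-0.8009); ey = (0.8009,0.5989)
P = B + -0.73·ex + 2.79·ey = (1.5358,-0.7332)

1.54 -0.73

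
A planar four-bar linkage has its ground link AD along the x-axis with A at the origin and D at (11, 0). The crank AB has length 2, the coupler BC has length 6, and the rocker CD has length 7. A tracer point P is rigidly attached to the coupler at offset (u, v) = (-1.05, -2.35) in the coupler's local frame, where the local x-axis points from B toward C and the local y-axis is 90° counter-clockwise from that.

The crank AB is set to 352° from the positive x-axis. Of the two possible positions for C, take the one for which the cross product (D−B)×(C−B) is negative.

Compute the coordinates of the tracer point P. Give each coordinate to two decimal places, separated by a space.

A=(0,0), D=(11.00,0)
B = A + 2.00·(cos352°, sin352°) = (1.9805, -0.2783)
|BD| = 9.0238
circle(B,6.00) ∩ circle(D,7.00): a=3.7916, h=4.6502
  candidates: C₊=(5.6269,4.4866) cross=41.962; C₋=(5.9137,-4.8093) cross=-41.962
  mode - wants cross < 0 → take C=(5.9137,-4.8093) (cross=-41.962)
ex = (C−B)/|BC| = (0.6555,-0.7552); ey = (0.7552,0.6555)
P = B + -1.05·ex + -2.35·ey = (-0.4824,-1.0259)

-0.48 -1.03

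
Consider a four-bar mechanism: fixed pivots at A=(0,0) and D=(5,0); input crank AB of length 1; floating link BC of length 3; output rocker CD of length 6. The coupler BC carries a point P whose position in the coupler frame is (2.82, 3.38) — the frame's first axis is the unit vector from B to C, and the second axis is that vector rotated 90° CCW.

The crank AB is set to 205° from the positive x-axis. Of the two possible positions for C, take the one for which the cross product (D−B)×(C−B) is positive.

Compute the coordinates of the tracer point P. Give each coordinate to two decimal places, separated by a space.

-3.80 2.89

A=(0,0), D=(5.00,0)
B = A + 1.00·(cos205°, sin205°) = (-0.9063, -0.4226)
|BD| = 5.9214
circle(B,3.00) ∩ circle(D,6.00): a=0.6808, h=2.9217
  candidates: C₊=(-0.4357,2.5402) cross=17.301; C₋=(-0.0187,-3.2883) cross=-17.301
  mode + wants cross > 0 → take C=(-0.4357,2.5402) (cross=17.301)
ex = (C−B)/|BC| = (0.1569,0.9876); ey = (-0.9876,0.1569)
P = B + 2.82·ex + 3.38·ey = (-3.8021,2.8927)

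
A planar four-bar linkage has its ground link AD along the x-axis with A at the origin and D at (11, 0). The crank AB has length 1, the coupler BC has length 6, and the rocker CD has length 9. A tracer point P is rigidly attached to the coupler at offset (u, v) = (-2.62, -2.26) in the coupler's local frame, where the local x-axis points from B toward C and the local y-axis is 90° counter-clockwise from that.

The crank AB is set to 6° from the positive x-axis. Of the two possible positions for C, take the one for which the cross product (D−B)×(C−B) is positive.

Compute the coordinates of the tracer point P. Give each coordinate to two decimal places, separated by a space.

1.76 -3.27

A=(0,0), D=(11.00,0)
B = A + 1.00·(cos6°, sin6°) = (0.9945, 0.1045)
|BD| = 10.0060
circle(B,6.00) ∩ circle(D,9.00): a=2.7544, h=5.3304
  candidates: C₊=(3.8044,5.4059) cross=53.336; C₋=(3.6931,-5.2544) cross=-53.336
  mode + wants cross > 0 → take C=(3.8044,5.4059) (cross=53.336)
ex = (C−B)/|BC| = (0.4683,0.8836); ey = (-0.8836,0.4683)
P = B + -2.62·ex + -2.26·ey = (1.7644,-3.2688)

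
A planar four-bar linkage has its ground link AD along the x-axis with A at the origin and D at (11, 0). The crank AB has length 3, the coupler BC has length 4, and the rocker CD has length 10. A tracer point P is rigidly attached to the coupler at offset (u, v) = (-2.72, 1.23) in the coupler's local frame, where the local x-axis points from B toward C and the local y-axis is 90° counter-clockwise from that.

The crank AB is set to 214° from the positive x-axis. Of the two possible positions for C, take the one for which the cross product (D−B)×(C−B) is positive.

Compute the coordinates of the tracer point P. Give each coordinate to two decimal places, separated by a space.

A=(0,0), D=(11.00,0)
B = A + 3.00·(cos214°, sin214°) = (-2.4871, -1.6776)
|BD| = 13.5910
circle(B,4.00) ∩ circle(D,10.00): a=3.7053, h=1.5070
  candidates: C₊=(1.0038,0.2753) cross=20.482; C₋=(1.3758,-2.7157) cross=-20.482
  mode + wants cross > 0 → take C=(1.0038,0.2753) (cross=20.482)
ex = (C−B)/|BC| = (0.8727,0.4882); ey = (-0.4882,0.8727)
P = B + -2.72·ex + 1.23·ey = (-5.4614,-1.9321)

-5.46 -1.93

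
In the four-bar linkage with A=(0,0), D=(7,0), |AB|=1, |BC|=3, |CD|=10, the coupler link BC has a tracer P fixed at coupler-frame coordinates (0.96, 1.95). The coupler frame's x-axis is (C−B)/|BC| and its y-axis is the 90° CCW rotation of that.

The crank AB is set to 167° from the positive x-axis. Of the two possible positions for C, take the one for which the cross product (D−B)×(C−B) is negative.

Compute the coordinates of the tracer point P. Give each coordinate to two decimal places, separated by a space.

A=(0,0), D=(7.00,0)
B = A + 1.00·(cos167°, sin167°) = (-0.9744, 0.2250)
|BD| = 7.9775
circle(B,3.00) ∩ circle(D,10.00): a=-1.7147, h=2.4616
  candidates: C₊=(-2.6190,2.7340) cross=19.638; C₋=(-2.7578,-2.1874) cross=-19.638
  mode - wants cross < 0 → take C=(-2.7578,-2.1874) (cross=-19.638)
ex = (C−B)/|BC| = (-0.5945,-0.8041); ey = (0.8041,-0.5945)
P = B + 0.96·ex + 1.95·ey = (0.0229,-1.7062)

0.02 -1.71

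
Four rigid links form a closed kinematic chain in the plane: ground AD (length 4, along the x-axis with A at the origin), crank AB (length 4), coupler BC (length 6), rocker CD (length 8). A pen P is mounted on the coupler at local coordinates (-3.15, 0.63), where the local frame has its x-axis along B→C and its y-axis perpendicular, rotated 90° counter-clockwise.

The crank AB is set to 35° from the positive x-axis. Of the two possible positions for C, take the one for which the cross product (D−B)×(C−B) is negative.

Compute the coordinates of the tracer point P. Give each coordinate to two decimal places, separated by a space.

5.58 0.06

A=(0,0), D=(4.00,0)
B = A + 4.00·(cos35°, sin35°) = (3.2766, 2.2943)
|BD| = 2.4056
circle(B,6.00) ∩ circle(D,8.00): a=-4.6168, h=3.8321
  candidates: C₊=(5.5430,7.8498) cross=9.219; C₋=(-1.7664,5.5451) cross=-9.219
  mode - wants cross < 0 → take C=(-1.7664,5.5451) (cross=-9.219)
ex = (C−B)/|BC| = (-0.8405,0.5418); ey = (-0.5418,-0.8405)
P = B + -3.15·ex + 0.63·ey = (5.5829,0.0581)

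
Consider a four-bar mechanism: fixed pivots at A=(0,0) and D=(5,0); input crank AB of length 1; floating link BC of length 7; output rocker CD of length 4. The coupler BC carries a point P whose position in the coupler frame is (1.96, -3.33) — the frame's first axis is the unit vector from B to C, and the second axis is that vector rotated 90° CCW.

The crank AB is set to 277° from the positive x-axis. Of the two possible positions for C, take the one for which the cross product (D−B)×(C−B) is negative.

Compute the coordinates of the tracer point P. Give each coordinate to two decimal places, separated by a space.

0.66 -4.82

A=(0,0), D=(5.00,0)
B = A + 1.00·(cos277°, sin277°) = (0.1219, -0.9925)
|BD| = 4.9781
circle(B,7.00) ∩ circle(D,4.00): a=5.8036, h=3.9139
  candidates: C₊=(5.0285,3.9999) cross=19.484; C₋=(6.5893,-3.6707) cross=-19.484
  mode - wants cross < 0 → take C=(6.5893,-3.6707) (cross=-19.484)
ex = (C−B)/|BC| = (0.9239,-0.3826); ey = (0.3826,0.9239)
P = B + 1.96·ex + -3.33·ey = (0.6587,-4.8191)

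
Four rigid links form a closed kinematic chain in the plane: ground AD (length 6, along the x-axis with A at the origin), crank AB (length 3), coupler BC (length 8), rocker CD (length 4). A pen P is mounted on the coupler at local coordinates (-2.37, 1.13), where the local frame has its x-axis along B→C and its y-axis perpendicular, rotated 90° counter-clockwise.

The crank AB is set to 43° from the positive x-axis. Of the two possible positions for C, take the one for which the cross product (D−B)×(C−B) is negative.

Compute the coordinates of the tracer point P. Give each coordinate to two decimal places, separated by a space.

1.26 4.50

A=(0,0), D=(6.00,0)
B = A + 3.00·(cos43°, sin43°) = (2.1941, 2.0460)
|BD| = 4.3210
circle(B,8.00) ∩ circle(D,4.00): a=7.7147, h=2.1172
  candidates: C₊=(9.9917,0.2579) cross=9.149; C₋=(7.9867,-3.4718) cross=-9.149
  mode - wants cross < 0 → take C=(7.9867,-3.4718) (cross=-9.149)
ex = (C−B)/|BC| = (0.7241,-0.6897); ey = (0.6897,0.7241)
P = B + -2.37·ex + 1.13·ey = (1.2574,4.4988)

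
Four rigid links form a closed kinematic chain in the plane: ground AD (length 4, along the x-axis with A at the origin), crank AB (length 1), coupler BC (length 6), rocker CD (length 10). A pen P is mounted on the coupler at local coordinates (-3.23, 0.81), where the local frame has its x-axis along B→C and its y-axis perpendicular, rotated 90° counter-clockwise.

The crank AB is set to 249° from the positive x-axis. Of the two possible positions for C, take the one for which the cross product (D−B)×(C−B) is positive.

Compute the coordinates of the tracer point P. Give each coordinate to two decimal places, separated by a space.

2.32 -2.91

A=(0,0), D=(4.00,0)
B = A + 1.00·(cos249°, sin249°) = (-0.3584, -0.9336)
|BD| = 4.4572
circle(B,6.00) ∩ circle(D,10.00): a=-4.9507, h=3.3897
  candidates: C₊=(-5.9093,1.3440) cross=15.109; C₋=(-4.4893,-5.2851) cross=-15.109
  mode + wants cross > 0 → take C=(-5.9093,1.3440) (cross=15.109)
ex = (C−B)/|BC| = (-0.9251,0.3796); ey = (-0.3796,-0.9251)
P = B + -3.23·ex + 0.81·ey = (2.3224,-2.9091)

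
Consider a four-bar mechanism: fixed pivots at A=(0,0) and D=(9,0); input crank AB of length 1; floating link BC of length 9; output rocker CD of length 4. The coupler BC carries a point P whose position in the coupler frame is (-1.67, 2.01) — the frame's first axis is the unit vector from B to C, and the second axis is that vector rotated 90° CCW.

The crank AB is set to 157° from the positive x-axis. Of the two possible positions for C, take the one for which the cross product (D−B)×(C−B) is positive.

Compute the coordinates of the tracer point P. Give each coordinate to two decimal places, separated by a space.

A=(0,0), D=(9.00,0)
B = A + 1.00·(cos157°, sin157°) = (-0.9205, 0.3907)
|BD| = 9.9282
circle(B,9.00) ∩ circle(D,4.00): a=8.2376, h=3.6252
  candidates: C₊=(7.4534,3.6889) cross=35.991; C₋=(7.1680,-3.5558) cross=-35.991
  mode + wants cross > 0 → take C=(7.4534,3.6889) (cross=35.991)
ex = (C−B)/|BC| = (0.9304,0.3665); ey = (-0.3665,0.9304)
P = B + -1.67·ex + 2.01·ey = (-3.2109,1.6489)

-3.21 1.65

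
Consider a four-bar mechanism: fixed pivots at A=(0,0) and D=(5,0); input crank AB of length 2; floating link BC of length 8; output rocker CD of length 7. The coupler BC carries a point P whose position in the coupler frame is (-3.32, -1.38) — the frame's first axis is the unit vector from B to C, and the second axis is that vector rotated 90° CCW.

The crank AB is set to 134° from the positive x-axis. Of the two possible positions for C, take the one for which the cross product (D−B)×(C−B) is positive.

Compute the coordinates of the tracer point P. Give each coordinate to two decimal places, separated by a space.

-2.83 -1.85

A=(0,0), D=(5.00,0)
B = A + 2.00·(cos134°, sin134°) = (-1.3893, 1.4387)
|BD| = 6.5493
circle(B,8.00) ∩ circle(D,7.00): a=4.4198, h=6.6682
  candidates: C₊=(4.3873,6.9731) cross=43.672; C₋=(1.4577,-6.0376) cross=-43.672
  mode + wants cross > 0 → take C=(4.3873,6.9731) (cross=43.672)
ex = (C−B)/|BC| = (0.7221,0.6918); ey = (-0.6918,0.7221)
P = B + -3.32·ex + -1.38·ey = (-2.8319,-1.8546)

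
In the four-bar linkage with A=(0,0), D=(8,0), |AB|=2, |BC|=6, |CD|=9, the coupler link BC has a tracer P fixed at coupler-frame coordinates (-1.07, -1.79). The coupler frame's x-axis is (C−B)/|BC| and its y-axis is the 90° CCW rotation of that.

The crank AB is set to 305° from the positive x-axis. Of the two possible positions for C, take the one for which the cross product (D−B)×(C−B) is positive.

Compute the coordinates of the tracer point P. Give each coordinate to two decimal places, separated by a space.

3.10 -2.37

A=(0,0), D=(8.00,0)
B = A + 2.00·(cos305°, sin305°) = (1.1472, -1.6383)
|BD| = 7.0460
circle(B,6.00) ∩ circle(D,9.00): a=0.3297, h=5.9909
  candidates: C₊=(0.0748,4.2651) cross=42.212; C₋=(2.8608,-7.3884) cross=-42.212
  mode + wants cross > 0 → take C=(0.0748,4.2651) (cross=42.212)
ex = (C−B)/|BC| = (-0.1787,0.9839); ey = (-0.9839,-0.1787)
P = B + -1.07·ex + -1.79·ey = (3.0996,-2.3712)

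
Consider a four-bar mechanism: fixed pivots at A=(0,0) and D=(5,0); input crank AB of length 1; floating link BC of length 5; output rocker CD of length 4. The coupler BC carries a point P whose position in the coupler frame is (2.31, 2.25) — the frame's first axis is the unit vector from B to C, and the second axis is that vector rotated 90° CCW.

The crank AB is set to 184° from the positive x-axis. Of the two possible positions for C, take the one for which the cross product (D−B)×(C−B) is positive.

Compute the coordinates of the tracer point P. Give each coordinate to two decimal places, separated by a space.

A=(0,0), D=(5.00,0)
B = A + 1.00·(cos184°, sin184°) = (-0.9976, -0.0698)
|BD| = 5.9980
circle(B,5.00) ∩ circle(D,4.00): a=3.7492, h=3.3081
  candidates: C₊=(2.7129,3.2817) cross=19.842; C₋=(2.7899,-3.3340) cross=-19.842
  mode + wants cross > 0 → take C=(2.7129,3.2817) (cross=19.842)
ex = (C−B)/|BC| = (0.7421,0.6703); ey = (-0.6703,0.7421)
P = B + 2.31·ex + 2.25·ey = (-0.7915,3.1483)

-0.79 3.15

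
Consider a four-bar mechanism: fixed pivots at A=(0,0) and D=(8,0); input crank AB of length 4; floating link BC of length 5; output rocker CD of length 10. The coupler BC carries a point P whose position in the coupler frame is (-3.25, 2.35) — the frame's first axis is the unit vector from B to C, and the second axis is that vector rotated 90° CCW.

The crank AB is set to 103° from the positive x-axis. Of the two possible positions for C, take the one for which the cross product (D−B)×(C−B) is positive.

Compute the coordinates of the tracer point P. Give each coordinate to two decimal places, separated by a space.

A=(0,0), D=(8.00,0)
B = A + 4.00·(cos103°, sin103°) = (-0.8998, 3.8975)
|BD| = 9.7158
circle(B,5.00) ∩ circle(D,10.00): a=0.9982, h=4.8993
  candidates: C₊=(1.9799,7.9849) cross=47.601; C₋=(-1.9508,-0.9908) cross=-47.601
  mode + wants cross > 0 → take C=(1.9799,7.9849) (cross=47.601)
ex = (C−B)/|BC| = (0.5759,0.8175); ey = (-0.8175,0.5759)
P = B + -3.25·ex + 2.35·ey = (-4.6927,2.5941)

-4.69 2.59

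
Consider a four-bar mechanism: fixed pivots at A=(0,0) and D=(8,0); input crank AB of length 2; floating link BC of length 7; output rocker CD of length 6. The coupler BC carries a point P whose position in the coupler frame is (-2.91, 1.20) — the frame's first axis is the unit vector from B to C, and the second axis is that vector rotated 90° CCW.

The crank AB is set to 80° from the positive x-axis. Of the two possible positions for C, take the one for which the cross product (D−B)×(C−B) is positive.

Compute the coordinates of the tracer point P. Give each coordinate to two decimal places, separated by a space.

A=(0,0), D=(8.00,0)
B = A + 2.00·(cos80°, sin80°) = (0.3473, 1.9696)
|BD| = 7.9021
circle(B,7.00) ∩ circle(D,6.00): a=4.7736, h=5.1198
  candidates: C₊=(6.2464,5.7380) cross=40.457; C₋=(3.6941,-4.1785) cross=-40.457
  mode + wants cross > 0 → take C=(6.2464,5.7380) (cross=40.457)
ex = (C−B)/|BC| = (0.8427,0.5383); ey = (-0.5383,0.8427)
P = B + -2.91·ex + 1.20·ey = (-2.7510,1.4143)

-2.75 1.41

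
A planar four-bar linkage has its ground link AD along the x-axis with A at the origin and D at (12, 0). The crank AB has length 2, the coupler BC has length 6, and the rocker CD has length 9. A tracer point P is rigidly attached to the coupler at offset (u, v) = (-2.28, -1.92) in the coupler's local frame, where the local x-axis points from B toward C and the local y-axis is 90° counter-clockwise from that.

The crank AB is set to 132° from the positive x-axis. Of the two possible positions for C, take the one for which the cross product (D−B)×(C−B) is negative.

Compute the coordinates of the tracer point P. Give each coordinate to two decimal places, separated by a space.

A=(0,0), D=(12.00,0)
B = A + 2.00·(cos132°, sin132°) = (-1.3383, 1.4863)
|BD| = 13.4208
circle(B,6.00) ∩ circle(D,9.00): a=5.0339, h=3.2649
  candidates: C₊=(4.0263,4.1737) cross=43.818; C₋=(3.3031,-2.3160) cross=-43.818
  mode - wants cross < 0 → take C=(3.3031,-2.3160) (cross=-43.818)
ex = (C−B)/|BC| = (0.7736,-0.6337); ey = (0.6337,0.7736)
P = B + -2.28·ex + -1.92·ey = (-4.3187,1.4459)

-4.32 1.45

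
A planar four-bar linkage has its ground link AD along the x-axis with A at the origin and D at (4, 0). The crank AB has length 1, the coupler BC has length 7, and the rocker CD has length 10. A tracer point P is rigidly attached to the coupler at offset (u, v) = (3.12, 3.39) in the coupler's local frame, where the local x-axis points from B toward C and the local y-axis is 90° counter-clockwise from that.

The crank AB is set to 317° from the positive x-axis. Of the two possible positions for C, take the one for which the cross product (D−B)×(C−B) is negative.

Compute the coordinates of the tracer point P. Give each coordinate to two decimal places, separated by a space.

A=(0,0), D=(4.00,0)
B = A + 1.00·(cos317°, sin317°) = (0.7314, -0.6820)
|BD| = 3.3390
circle(B,7.00) ∩ circle(D,10.00): a=-5.9674, h=3.6592
  candidates: C₊=(-5.8577,1.6812) cross=12.218; C₋=(-4.3629,-5.4829) cross=-12.218
  mode - wants cross < 0 → take C=(-4.3629,-5.4829) (cross=-12.218)
ex = (C−B)/|BC| = (-0.7277,-0.6858); ey = (0.6858,-0.7277)
P = B + 3.12·ex + 3.39·ey = (0.7858,-5.2889)

0.79 -5.29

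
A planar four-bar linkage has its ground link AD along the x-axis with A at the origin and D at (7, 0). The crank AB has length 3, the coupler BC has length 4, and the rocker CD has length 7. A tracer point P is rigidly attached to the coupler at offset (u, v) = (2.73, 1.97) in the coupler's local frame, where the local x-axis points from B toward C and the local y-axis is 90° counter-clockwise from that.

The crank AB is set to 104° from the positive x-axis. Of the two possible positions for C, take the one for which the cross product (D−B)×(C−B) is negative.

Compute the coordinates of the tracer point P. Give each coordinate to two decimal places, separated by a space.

A=(0,0), D=(7.00,0)
B = A + 3.00·(cos104°, sin104°) = (-0.7258, 2.9109)
|BD| = 8.2560
circle(B,4.00) ∩ circle(D,7.00): a=2.1294, h=3.3861
  candidates: C₊=(2.4608,5.3287) cross=27.955; C₋=(0.0730,-1.0085) cross=-27.955
  mode - wants cross < 0 → take C=(0.0730,-1.0085) (cross=-27.955)
ex = (C−B)/|BC| = (0.1997,-0.9799); ey = (0.9799,0.1997)
P = B + 2.73·ex + 1.97·ey = (1.7497,0.6293)

1.75 0.63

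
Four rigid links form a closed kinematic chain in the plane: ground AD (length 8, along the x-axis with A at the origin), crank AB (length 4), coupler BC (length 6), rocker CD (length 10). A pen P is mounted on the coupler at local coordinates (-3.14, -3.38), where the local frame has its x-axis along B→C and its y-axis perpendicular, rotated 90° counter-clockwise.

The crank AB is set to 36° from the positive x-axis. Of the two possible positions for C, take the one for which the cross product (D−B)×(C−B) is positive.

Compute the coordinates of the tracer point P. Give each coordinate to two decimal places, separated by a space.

A=(0,0), D=(8.00,0)
B = A + 4.00·(cos36°, sin36°) = (3.2361, 2.3511)
|BD| = 5.3125
circle(B,6.00) ∩ circle(D,10.00): a=-3.3672, h=4.9661
  candidates: C₊=(2.4143,8.2946) cross=26.382; C₋=(-1.9813,-0.6119) cross=-26.382
  mode + wants cross > 0 → take C=(2.4143,8.2946) (cross=26.382)
ex = (C−B)/|BC| = (-0.1370,0.9906); ey = (-0.9906,-0.1370)
P = B + -3.14·ex + -3.38·ey = (7.0143,-0.2964)

7.01 -0.30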